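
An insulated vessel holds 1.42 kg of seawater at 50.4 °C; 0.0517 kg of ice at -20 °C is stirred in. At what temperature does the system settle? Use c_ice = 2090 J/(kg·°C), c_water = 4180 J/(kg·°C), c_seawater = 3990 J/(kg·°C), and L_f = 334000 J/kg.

T_f ≈ 45.2 °C

Energy balance with sensible and latent terms:
ice -20→0 °C: 0.0517·2090·20 = 2161.1; fusion: m_ice L_f = 0.0517·334000 = 17268; warm the meltwater: 216.11 T; seawater cools: 1.42·3990·(T − 50.4) = 5665.8(T − 50.4)
5881.9 T = 285556 − 19429 = 266127
T ≈ 45.25 °C. Since T > 0 °C, the all-ice-melts assumption holds.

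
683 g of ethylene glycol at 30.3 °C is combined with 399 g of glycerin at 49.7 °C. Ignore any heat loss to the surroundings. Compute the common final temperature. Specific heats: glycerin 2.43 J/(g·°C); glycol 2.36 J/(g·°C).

Heat gained plus heat lost sum to zero:
399×2.43×(T − 49.7) + 683×2.36×(T − 30.3) = 0
969.57(T − 49.7) + 1611.9(T − 30.3) = 0
(969.57 + 1611.9) T = 969.57×49.7 + 1611.9×30.3
T = 97028 / 2581.4 = 37.6 °C

T_f ≈ 37.6 °C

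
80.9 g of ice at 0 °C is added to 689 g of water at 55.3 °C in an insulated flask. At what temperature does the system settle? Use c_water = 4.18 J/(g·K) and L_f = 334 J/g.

Heat gained plus heat lost sum to zero:
fusion: m_ice L_f = 80.9·334 = 27021; meltwater 0→T: 80.9·4.18·T = 338.16 T; water cools: 689·4.18·(T − 55.3) = 2880(T − 55.3)
3218.2 T = 159265 − 27021 = 132245
T ≈ 41.09 °C. Since T > 0 °C, the all-ice-melts assumption holds.

T_f ≈ 41.1 °C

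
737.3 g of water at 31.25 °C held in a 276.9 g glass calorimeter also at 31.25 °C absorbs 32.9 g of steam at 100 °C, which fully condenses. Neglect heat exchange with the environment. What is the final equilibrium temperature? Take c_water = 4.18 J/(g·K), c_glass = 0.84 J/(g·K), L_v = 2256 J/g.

T_f ≈ 55.5 °C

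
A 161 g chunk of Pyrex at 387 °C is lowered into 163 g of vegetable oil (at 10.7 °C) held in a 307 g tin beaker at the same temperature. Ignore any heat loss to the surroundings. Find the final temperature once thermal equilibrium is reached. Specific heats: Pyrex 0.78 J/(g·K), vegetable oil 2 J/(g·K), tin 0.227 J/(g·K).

T_f ≈ 101.4 °C

Let T be the final temperature. ΣQ_i = 0:
161*0.78*(T − 387) + 163*2*(T − 10.7) + 307*0.227*(T − 10.7) = 0
125.58(T − 387) + 326(T − 10.7) + 69.69(T − 10.7) = 0
(125.58 + 326 + 69.69) T = 125.58*387 + 326*10.7 + 69.69*10.7
T ≈ 101.36 °C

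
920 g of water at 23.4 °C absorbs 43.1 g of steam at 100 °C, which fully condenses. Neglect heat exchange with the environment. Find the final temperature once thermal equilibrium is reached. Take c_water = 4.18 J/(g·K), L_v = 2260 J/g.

Sum of m c ΔT and latent-heat terms is zero:
latent heat released on condensation: 43.1·2260 = 97406
  condensed water 100 °C→T: 180.16(T − 100)
  water warms: 920·4.18·(T − 23.4) = 3845.6(T − 23.4)
4025.8 T = 97406 + 18016 + 89987 = 205409
T ≈ 51.02 °C (< 100 °C, so full condensation is consistent).

T_f ≈ 51.0 °C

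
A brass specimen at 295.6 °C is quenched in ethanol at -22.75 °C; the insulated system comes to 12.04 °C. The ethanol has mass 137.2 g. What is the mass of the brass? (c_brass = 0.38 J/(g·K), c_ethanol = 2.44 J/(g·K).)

m ≈ 108 g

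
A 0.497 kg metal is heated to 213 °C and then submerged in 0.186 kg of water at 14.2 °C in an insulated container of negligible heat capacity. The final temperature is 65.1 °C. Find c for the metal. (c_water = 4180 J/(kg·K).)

Setting the total heat transfer to zero:
0.497×c×(65.1 − 213) + 0.186×4180×(65.1 − 14.2) = 0
-73.51 c = -39574
c = -39574/-73.51 ≈ 538.4 J/(kg·K)

c ≈ 538 J/(kg·K)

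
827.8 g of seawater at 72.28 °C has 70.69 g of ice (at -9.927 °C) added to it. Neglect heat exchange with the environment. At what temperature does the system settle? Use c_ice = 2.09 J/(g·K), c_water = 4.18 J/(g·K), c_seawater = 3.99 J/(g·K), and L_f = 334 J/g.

T_f ≈ 59.4 °C

Setting the total heat transfer to zero:
warm ice to 0 °C: 70.69×2.09×(0 − (-9.927)) = 1466.6; latent heat to melt: 70.69×334 = 23610; meltwater 0→T: 70.69×4.18×T = 295.48 T; seawater: 3302.9(T − 72.28)
3598.4 T = 238735 − 25077 = 213658
T ≈ 59.38 °C (positive, so assuming full melt was valid).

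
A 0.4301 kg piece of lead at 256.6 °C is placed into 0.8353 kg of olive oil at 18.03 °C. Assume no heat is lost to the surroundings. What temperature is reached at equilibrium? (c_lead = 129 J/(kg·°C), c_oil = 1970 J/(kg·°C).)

Taking heat into each body as positive, Σ m c ΔT = 0:
0.4301*129*(T − 256.6) + 0.8353*1970*(T − 18.03) = 0
(55.48 + 1645.5) T = 55.48*256.6 + 1645.5*18.03
T = 43906/1701 ≈ 25.81 °C

T_f ≈ 25.8 °C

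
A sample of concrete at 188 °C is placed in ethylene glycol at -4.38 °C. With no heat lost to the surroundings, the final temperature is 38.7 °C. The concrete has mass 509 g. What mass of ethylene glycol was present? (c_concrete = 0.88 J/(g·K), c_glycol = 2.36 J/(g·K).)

m ≈ 658 g

Heat gained plus heat lost sum to zero:
509·0.88·(38.7 − 188) + m·2.36·(38.7 − (-4.38)) = 0
101.67 m = 66874
m = 66874/101.67 ≈ 657.8 g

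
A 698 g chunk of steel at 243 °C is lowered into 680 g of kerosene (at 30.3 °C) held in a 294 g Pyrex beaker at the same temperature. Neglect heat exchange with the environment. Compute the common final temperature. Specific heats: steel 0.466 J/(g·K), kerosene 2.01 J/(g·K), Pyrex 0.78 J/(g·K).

Setting the total heat transfer to zero:
698*0.466*(T − 243) + 680*2.01*(T − 30.3) + 294*0.78*(T − 30.3) = 0
(325.27 + 1366.8 + 229.32) T = 325.27*243 + 1366.8*30.3 + 229.32*30.3
T = 127403 / 1921.4 = 66.3 °C

T_f ≈ 66.3 °C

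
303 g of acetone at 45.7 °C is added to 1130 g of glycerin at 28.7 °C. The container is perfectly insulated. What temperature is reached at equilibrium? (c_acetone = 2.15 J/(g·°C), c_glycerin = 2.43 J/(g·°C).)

With ΣQ=0 the equilibrium temperature is the m·c-weighted mean:
T_f = (651.45*45.7 + 2745.9*28.7) / (651.45 + 2745.9)
    = 108579 / 3397.3 ≈ 31.96 °C

T_f ≈ 32.0 °C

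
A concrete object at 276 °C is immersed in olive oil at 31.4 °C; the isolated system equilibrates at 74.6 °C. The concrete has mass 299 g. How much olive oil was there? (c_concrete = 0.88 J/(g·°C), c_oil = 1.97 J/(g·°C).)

|Q_concrete| = |Q_oil|:
299·0.88·(276 − 74.6) = m·1.97·(74.6 − 31.4)
85.1 m = 52992  ⇒  m ≈ 622.7 g

m ≈ 623 g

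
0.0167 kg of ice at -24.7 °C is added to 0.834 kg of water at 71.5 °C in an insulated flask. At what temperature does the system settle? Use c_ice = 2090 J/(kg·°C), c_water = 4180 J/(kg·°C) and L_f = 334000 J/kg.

T_f ≈ 68.3 °C

Energy conservation, ΣQ = 0:
warm ice to 0 °C: 0.0167·2090·(0 − (-24.7)) = 862.1; fusion: m_ice L_f = 0.0167·334000 = 5577.8; warm the meltwater: 69.81 T; water: 3486.1(T − 71.5)
3555.9 T = 249258 − 6439.9 = 242818
T ≈ 68.29 °C — above 0 °C, consistent with complete melting.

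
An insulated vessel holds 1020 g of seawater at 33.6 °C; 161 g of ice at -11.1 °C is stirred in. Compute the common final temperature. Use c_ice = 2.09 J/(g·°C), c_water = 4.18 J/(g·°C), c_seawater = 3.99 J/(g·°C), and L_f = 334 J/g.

Taking heat into each body as positive, Σ m c ΔT = 0:
ice -11.1→0 °C: 161·2.09·11.1 = 3735; melt ice: 161·334 = 53774; warm the meltwater: 672.98 T; seawater cools: 1020·3.99·(T − 33.6) = 4069.8(T − 33.6)
4742.8 T = 136745 − 57509 = 79236
T ≈ 16.71 °C (positive, so assuming full melt was valid).

T_f ≈ 16.7 °C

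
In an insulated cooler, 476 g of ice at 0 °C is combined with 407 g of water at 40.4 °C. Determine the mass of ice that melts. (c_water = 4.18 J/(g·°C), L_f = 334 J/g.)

Heat available from the water dropping to 0 °C: 407·4.18·40.4 = 68731 J.
Melting all 476 g of ice would need 476·334 = 158984 J.
Since 68731 < 158984 J, not all the ice melts; equilibrium is at 0 °C.
m_melt = 68731 / L_f = 205.8 g.

m_melted ≈ 206 g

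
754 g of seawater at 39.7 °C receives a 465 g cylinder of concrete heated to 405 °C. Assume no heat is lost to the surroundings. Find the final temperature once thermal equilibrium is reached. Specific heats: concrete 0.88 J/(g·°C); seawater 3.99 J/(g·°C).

Set heat shed by the hot body equal to heat absorbed by the cold body:
465×0.88×(405 − T) = 754×3.99×(T − 39.7)
409.2(405 − T) = 3008.5(T − 39.7)
3417.7 T = 285162  ⇒  T ≈ 83.44 °C

T_f ≈ 83.4 °C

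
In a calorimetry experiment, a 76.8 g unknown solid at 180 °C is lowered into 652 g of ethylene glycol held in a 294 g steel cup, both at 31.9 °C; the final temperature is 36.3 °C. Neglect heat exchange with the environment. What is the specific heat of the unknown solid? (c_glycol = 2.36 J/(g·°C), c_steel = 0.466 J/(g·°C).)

c ≈ 0.668 J/(g·°C)

Heat gained plus heat lost sum to zero:
76.8×c×(36.3 − 180) + 652×2.36×(36.3 − 31.9) + 294×0.466×(36.3 − 31.9) = 0
-11036 c = -7373.2
c = -7373.2/-11036 ≈ 0.6681 J/(g·°C)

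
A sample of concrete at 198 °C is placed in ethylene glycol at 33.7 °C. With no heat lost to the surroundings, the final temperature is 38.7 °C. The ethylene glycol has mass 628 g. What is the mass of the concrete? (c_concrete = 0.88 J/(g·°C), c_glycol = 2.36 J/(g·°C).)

m ≈ 52.9 g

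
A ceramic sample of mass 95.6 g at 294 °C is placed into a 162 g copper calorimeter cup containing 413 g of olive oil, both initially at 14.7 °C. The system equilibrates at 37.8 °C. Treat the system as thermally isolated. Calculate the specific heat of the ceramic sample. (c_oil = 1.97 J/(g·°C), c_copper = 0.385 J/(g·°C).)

c ≈ 0.826 J/(g·°C)

Heat gained plus heat lost sum to zero:
95.6×c×(37.8 − 294) + 413×1.97×(37.8 − 14.7) + 162×0.385×(37.8 − 14.7) = 0
-24493 c = -20235
c = -20235/-24493 ≈ 0.8262 J/(g·°C)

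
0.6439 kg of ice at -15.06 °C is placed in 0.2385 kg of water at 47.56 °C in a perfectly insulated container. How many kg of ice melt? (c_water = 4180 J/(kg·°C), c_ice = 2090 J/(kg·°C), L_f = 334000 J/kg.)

Heat available from the water dropping to 0 °C: 0.2385×4180×47.56 = 47414 J.
Warming the ice to 0 °C takes 0.6439×2090×15.06 = 20267 J, leaving 27147 J for melting.
Melting all 0.6439 kg of ice would need 0.6439×334000 = 215063 J.
27147 J < 215063 J, so only part of the ice melts and the system sits at 0 °C.
Mass melted = 27147/334000 ≈ 0.08128 kg.

m_melted ≈ 0.0813 kg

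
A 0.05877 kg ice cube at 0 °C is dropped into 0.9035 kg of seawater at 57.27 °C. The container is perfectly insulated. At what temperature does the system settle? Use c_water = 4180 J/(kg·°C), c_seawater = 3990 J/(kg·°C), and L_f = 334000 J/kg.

Sum of m c ΔT and latent-heat terms is zero:
latent heat to melt: 0.05877×334000 = 19629
  meltwater 0→T: 0.05877×4180×T = 245.66 T
  seawater cools: 0.9035×3990×(T − 57.27) = 3605(T − 57.27)
3850.6 T = 206456 − 19629 = 186827
T ≈ 48.52 °C (positive, so assuming full melt was valid).

T_f ≈ 48.5 °C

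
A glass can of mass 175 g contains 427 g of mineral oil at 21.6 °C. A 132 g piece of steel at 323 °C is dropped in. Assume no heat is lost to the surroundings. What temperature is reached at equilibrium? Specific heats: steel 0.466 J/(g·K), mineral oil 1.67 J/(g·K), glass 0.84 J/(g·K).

T_f ≈ 41.7 °C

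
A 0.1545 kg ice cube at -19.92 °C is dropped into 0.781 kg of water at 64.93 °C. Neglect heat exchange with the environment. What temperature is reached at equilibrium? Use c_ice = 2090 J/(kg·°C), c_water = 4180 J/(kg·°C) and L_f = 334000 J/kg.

Conservation of energy gives ΣQ = 0:
ice -19.92→0 °C: 0.1545×2090×19.92 = 6432.3; fusion: m_ice L_f = 0.1545×334000 = 51603; meltwater 0→T: 0.1545×4180×T = 645.81 T; water: 3264.6(T − 64.93)
3910.4 T = 211969 − 58035 = 153934
T ≈ 39.37 °C (positive, so assuming full melt was valid).

T_f ≈ 39.4 °C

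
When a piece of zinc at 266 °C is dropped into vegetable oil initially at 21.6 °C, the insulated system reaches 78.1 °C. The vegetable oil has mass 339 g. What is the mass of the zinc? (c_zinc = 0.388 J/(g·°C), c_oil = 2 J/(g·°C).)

m ≈ 525 g

Heat lost by the zinc = heat gained by the oil:
m·0.388·(266 − 78.1) = 339·2·(78.1 − 21.6)
72.91 m = 38307  ⇒  m ≈ 525.4 g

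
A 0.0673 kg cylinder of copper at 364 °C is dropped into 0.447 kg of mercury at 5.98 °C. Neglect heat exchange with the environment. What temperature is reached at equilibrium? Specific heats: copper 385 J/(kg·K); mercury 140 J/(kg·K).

Energy conservation, ΣQ = 0:
0.0673·385·(T − 364) + 0.447·140·(T − 5.98) = 0
(25.91 + 62.58) T = 25.91·364 + 62.58·5.98
T = 9805.7/88.49 ≈ 110.81 °C

T_f ≈ 110.8 °C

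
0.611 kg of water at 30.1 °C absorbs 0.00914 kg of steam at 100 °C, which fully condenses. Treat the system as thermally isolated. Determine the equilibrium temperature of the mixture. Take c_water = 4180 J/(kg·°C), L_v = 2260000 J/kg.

T_f ≈ 39.1 °C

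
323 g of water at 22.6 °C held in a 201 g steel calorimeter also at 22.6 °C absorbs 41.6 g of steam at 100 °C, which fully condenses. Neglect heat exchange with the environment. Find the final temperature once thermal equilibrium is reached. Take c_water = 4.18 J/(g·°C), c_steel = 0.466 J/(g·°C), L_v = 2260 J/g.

T_f ≈ 89.0 °C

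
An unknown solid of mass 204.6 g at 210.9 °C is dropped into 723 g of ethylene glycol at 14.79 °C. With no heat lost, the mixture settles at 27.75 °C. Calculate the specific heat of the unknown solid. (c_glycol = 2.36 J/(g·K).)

m_s c (T_s − T_f) = m_glycol c_glycol (T_f − T_0):
204.6·c·(210.9 − 27.75) = 723·2.36·(27.75 − 14.79)
37472 c = 22113  ⇒  c ≈ 0.5901 J/(g·K)

c ≈ 0.59 J/(g·K)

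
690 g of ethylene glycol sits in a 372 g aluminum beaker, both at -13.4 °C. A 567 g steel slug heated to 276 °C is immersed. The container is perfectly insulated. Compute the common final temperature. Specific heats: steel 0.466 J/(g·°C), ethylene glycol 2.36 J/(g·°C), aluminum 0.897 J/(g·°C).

T_f ≈ 20.9 °C

Taking heat into each body as positive, Σ m c ΔT = 0:
567*0.466*(T − 276) + 690*2.36*(T − (-13.4)) + 372*0.897*(T − (-13.4)) = 0
264.22(T − 276) + 1628.4(T − (-13.4)) + 333.68(T − (-13.4)) = 0
2226.3 T = 46633
T = 46633/2226.3 ≈ 20.95 °C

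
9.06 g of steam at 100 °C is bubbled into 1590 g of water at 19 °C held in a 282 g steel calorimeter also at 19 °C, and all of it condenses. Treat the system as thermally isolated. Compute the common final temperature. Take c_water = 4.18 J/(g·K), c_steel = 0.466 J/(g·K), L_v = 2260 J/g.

Taking heat into each body as positive, Σ m c ΔT = 0:
steam→water at 100 °C releases m L_v = 9.06·2260 = 20476; condensed water 100 °C→T: 37.87(T − 100); original water: 6646.2(T − 19); steel cup: 282·0.466·(T − 19) = 131.41(T − 19)
6815.5 T = 20476 + 3787.1 + 128775 = 153037
T ≈ 22.45 °C — below 100 °C, confirming all the steam condensed.

T_f ≈ 22.5 °C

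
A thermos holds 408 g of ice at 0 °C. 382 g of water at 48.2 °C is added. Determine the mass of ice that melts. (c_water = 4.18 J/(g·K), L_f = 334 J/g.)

m_melted ≈ 230 g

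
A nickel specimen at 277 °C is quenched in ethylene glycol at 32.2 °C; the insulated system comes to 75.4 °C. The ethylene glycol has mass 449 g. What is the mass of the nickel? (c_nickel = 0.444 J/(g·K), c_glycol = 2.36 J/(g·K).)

Heat lost by the nickel = heat gained by the glycol:
m×0.444×(277 − 75.4) = 449×2.36×(75.4 − 32.2)
89.51 m = 45776  ⇒  m ≈ 511.4 g

m ≈ 511 g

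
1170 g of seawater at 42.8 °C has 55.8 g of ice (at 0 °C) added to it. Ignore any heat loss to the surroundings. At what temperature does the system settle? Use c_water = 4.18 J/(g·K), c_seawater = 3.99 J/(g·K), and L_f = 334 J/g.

Sum of m c ΔT and latent-heat terms is zero:
melt ice: 55.8×334 = 18637; warm the meltwater: 233.24 T; seawater cools: 1170×3.99×(T − 42.8) = 4668.3(T − 42.8)
4901.5 T = 199803 − 18637 = 181166
T ≈ 36.96 °C. Since T > 0 °C, the all-ice-melts assumption holds.

T_f ≈ 37.0 °C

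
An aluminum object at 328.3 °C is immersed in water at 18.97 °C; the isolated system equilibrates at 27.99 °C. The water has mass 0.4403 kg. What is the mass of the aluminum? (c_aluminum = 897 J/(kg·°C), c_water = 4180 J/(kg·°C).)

Heat lost by the aluminum = heat gained by the water:
m×897×(328.3 − 27.99) = 0.4403×4180×(27.99 − 18.97)
269378 m = 16601  ⇒  m ≈ 0.06163 kg

m ≈ 0.0616 kg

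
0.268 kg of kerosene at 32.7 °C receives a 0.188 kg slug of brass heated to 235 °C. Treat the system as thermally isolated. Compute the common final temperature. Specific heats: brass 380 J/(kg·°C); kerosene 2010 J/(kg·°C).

T_f ≈ 56.4 °C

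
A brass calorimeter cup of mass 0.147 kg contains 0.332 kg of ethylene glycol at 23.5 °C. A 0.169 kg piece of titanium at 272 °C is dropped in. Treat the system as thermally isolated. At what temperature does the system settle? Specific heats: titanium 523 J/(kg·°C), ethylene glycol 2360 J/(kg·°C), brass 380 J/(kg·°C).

Let T be the final temperature. ΣQ_i = 0:
0.169*523*(T − 272) + 0.332*2360*(T − 23.5) + 0.147*380*(T − 23.5) = 0
88.39(T − 272) + 783.52(T − 23.5) + 55.86(T − 23.5) = 0
927.77 T = 43767
T = 43767 / 927.77 = 47.2 °C

T_f ≈ 47.2 °C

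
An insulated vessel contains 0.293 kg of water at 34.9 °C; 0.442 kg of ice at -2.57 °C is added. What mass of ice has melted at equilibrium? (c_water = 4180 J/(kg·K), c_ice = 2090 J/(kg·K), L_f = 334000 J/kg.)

m_melted ≈ 0.121 kg

Cooling the water to 0 °C releases 0.293·4180·34.9 = 42743 J.
Warming the ice to 0 °C takes 0.442·2090·2.57 = 2374.1 J, leaving 40369 J for melting.
Fully melting the ice requires m_ice L_f = 0.442·334000 = 147628 J.
That's not enough to melt it all — equilibrium is at 0 °C with ice remaining.
m_melt = 40369 / L_f = 0.1209 kg.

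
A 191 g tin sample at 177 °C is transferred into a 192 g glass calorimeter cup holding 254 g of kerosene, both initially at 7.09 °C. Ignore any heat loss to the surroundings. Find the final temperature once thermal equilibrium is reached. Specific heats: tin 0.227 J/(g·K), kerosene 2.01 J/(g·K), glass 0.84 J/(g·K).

T_f = Σ m_i c_i T_i / Σ m_i c_i:
T_f = (43.36·177 + 510.54·7.09 + 161.28·7.09) / (43.36 + 510.54 + 161.28)
    = 12437 / 715.18 ≈ 17.39 °C

T_f ≈ 17.4 °C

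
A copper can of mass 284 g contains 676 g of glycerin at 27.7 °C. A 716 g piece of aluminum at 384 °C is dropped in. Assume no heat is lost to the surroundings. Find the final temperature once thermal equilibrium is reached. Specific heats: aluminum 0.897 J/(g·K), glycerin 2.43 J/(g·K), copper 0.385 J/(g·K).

T_f ≈ 123.3 °C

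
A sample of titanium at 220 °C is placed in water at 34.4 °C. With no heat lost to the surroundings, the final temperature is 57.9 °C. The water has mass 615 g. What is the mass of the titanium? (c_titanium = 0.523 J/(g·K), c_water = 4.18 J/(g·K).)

Heat lost by the titanium = heat gained by the water:
m×0.523×(220 − 57.9) = 615×4.18×(57.9 − 34.4)
84.78 m = 60411  ⇒  m ≈ 712.6 g

m ≈ 713 g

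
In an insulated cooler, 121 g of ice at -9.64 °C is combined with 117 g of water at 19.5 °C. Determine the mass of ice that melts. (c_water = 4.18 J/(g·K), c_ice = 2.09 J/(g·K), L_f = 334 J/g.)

Cooling the water to 0 °C releases 117×4.18×19.5 = 9536.7 J.
Warming the ice to 0 °C takes 121×2.09×9.64 = 2437.9 J, leaving 7098.8 J for melting.
Melting all 121 g of ice would need 121×334 = 40414 J.
That's not enough to melt it all — equilibrium is at 0 °C with ice remaining.
Mass melted = 7098.8/334 ≈ 21.25 g.

m_melted ≈ 21.3 g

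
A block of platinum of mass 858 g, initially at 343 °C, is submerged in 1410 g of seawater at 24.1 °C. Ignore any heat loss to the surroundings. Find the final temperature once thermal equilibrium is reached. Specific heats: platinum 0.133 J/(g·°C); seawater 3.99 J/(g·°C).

T_f ≈ 30.4 °C

Heat gained plus heat lost sum to zero:
858·0.133·(T − 343) + 1410·3.99·(T − 24.1) = 0
114.11(T − 343) + 5625.9(T − 24.1) = 0
(114.11 + 5625.9) T = 114.11·343 + 5625.9·24.1
T = 174725 / 5740 = 30.4 °C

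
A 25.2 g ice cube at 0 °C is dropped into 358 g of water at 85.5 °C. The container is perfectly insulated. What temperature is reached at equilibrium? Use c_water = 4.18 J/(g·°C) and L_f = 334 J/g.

T_f ≈ 74.6 °C

Conservation of energy gives ΣQ = 0:
fusion: m_ice L_f = 25.2·334 = 8416.8
  warm the meltwater: 105.34 T
  water: 1496.4(T − 85.5)
1601.8 T = 127946 − 8416.8 = 119529
T ≈ 74.62 °C — above 0 °C, consistent with complete melting.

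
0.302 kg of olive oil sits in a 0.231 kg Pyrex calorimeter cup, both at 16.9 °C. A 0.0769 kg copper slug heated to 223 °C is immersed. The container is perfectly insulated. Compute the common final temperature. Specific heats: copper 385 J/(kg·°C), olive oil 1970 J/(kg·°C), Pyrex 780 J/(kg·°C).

T_f ≈ 24.5 °C

Setting the total heat transfer to zero:
0.0769·385·(T − 223) + 0.302·1970·(T − 16.9) + 0.231·780·(T − 16.9) = 0
804.73 T = 19702
T = 19702/804.73 ≈ 24.48 °C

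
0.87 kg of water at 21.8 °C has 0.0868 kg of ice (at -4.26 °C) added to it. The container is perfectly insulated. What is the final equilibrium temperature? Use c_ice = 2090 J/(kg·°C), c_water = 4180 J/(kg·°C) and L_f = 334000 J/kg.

T_f ≈ 12.4 °C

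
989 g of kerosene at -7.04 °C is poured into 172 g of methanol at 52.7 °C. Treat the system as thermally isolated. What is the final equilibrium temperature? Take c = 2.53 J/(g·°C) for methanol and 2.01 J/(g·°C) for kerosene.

T_f = Σ m_i c_i T_i / Σ m_i c_i:
T_f = (435.16×52.7 + 1987.9×(-7.04)) / (435.16 + 1987.9)
    = 8938.2 / 2423 ≈ 3.69 °C

T_f ≈ 3.7 °C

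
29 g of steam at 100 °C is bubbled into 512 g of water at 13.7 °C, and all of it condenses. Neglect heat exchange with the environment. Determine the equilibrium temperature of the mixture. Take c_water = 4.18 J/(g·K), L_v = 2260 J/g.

T_f ≈ 47.3 °C

Taking heat into each body as positive, Σ m c ΔT = 0:
condense steam: −29·2260 = −65540; condensate cools 100→T: 29·4.18·(T − 100) = 121.22(T − 100); water warms: 512·4.18·(T − 13.7) = 2140.2(T − 13.7)
2261.4 T = 65540 + 12122 + 29320 = 106982
T ≈ 47.31 °C — below 100 °C, confirming all the steam condensed.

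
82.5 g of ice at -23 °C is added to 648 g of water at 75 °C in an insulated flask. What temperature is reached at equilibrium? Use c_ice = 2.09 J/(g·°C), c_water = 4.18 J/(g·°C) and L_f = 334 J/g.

Energy conservation, ΣQ = 0:
ice -23→0 °C: 82.5×2.09×23 = 3965.8; melt ice: 82.5×334 = 27555; meltwater 0→T: 82.5×4.18×T = 344.85 T; water cools: 648×4.18×(T − 75) = 2708.6(T − 75)
3053.5 T = 203148 − 31521 = 171627
T ≈ 56.21 °C (positive, so assuming full melt was valid).

T_f ≈ 56.2 °C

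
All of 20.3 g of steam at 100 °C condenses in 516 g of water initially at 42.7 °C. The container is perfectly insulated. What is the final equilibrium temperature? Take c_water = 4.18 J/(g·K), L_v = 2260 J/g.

T_f ≈ 65.3 °C

Energy balance with sensible and latent terms:
latent heat released on condensation: 20.3×2260 = 45878
  condensate cools 100→T: 20.3×4.18×(T − 100) = 84.85(T − 100)
  water warms: 516×4.18×(T − 42.7) = 2156.9(T − 42.7)
2241.7 T = 45878 + 8485.4 + 92099 = 146462
T ≈ 65.33 °C (< 100 °C, so full condensation is consistent).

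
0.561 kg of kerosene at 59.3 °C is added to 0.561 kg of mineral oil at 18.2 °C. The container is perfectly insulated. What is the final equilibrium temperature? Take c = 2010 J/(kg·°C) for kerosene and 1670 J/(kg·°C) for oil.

T_f ≈ 40.6 °C

Taking heat into each body as positive, Σ m c ΔT = 0:
0.561×2010×(T − 59.3) + 0.561×1670×(T − 18.2) = 0
2064.5 T = 83918
T = 83918/2064.5 ≈ 40.65 °C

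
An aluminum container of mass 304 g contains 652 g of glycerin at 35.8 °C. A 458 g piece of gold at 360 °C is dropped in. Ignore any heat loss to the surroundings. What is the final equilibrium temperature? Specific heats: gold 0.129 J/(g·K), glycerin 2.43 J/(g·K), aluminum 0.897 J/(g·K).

T_f ≈ 45.8 °C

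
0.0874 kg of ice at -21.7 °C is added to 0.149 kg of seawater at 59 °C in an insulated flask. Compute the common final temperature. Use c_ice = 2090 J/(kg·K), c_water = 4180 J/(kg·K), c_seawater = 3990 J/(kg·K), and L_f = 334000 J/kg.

T_f ≈ 2.0 °C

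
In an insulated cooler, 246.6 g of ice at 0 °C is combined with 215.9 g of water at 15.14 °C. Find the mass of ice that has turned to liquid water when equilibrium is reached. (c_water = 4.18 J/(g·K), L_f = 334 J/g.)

m_melted ≈ 40.9 g

Water can give up m c ΔT = 215.9·4.18·15.14 = 13663 J before reaching 0 °C.
To melt every bit of ice: 246.6·334 = 82364 J.
13663 J < 82364 J, so only part of the ice melts and the system sits at 0 °C.
m_melt = 13663 / L_f = 40.91 g.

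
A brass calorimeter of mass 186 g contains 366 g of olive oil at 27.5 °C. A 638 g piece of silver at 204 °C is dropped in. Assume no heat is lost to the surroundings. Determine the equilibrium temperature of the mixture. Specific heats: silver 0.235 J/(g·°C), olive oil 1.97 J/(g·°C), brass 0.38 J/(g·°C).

Conservation of energy gives ΣQ = 0:
638×0.235×(T − 204) + 366×1.97×(T − 27.5) + 186×0.38×(T − 27.5) = 0
149.93(T − 204) + 721.02(T − 27.5) + 70.68(T − 27.5) = 0
941.63 T = 52357
T = 52357/941.63 ≈ 55.60 °C

T_f ≈ 55.6 °C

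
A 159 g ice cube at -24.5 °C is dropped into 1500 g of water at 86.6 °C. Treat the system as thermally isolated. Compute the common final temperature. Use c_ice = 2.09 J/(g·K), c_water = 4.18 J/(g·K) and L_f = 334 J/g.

T_f ≈ 69.5 °C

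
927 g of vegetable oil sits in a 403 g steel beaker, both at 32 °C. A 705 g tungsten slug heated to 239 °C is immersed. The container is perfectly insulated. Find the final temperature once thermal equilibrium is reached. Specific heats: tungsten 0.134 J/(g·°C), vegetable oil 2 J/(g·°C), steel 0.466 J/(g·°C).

T_f ≈ 41.2 °C

Setting the total heat transfer to zero:
705×0.134×(T − 239) + 927×2×(T − 32) + 403×0.466×(T − 32) = 0
94.47(T − 239) + 1854(T − 32) + 187.8(T − 32) = 0
2136.3 T = 87916
T ≈ 41.15 °C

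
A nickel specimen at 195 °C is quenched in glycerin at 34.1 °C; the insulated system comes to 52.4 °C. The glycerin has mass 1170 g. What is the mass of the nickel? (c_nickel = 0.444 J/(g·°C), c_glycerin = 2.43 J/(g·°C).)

Heat lost by the nickel = heat gained by the glycerin:
m·0.444·(195 − 52.4) = 1170·2.43·(52.4 − 34.1)
63.31 m = 52029  ⇒  m ≈ 821.8 g

m ≈ 822 g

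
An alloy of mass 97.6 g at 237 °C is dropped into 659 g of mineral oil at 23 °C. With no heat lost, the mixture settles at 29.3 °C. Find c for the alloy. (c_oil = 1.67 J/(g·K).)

c ≈ 0.342 J/(g·K)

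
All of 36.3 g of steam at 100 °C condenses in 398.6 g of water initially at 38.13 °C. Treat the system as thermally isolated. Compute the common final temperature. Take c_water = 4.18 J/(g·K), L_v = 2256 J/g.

Net heat exchanged in the isolated system is zero:
condense steam: −36.3×2256 = −81893
  condensate cools 100→T: 36.3×4.18×(T − 100) = 151.73(T − 100)
  original water: 1666.1(T − 38.13)
1817.9 T = 81893 + 15173 + 63530 = 160596
T ≈ 88.34 °C (< 100 °C, so full condensation is consistent).

T_f ≈ 88.3 °C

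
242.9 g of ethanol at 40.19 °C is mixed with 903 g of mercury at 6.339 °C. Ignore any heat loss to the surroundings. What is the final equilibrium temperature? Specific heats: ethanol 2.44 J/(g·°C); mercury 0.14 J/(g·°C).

T_f ≈ 34.2 °C

Setting the total heat transfer to zero:
242.9*2.44*(T − 40.19) + 903*0.14*(T − 6.339) = 0
592.68(T − 40.19) + 126.42(T − 6.339) = 0
719.1 T = 24621
T = 24621/719.1 ≈ 34.24 °C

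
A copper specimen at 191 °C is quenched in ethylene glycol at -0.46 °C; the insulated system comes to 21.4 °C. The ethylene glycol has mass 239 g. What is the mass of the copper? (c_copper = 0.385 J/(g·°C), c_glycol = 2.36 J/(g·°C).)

m ≈ 189 g

Heat lost by the copper = heat gained by the glycol:
m·0.385·(191 − 21.4) = 239·2.36·(21.4 − (-0.46))
65.3 m = 12330  ⇒  m ≈ 188.8 g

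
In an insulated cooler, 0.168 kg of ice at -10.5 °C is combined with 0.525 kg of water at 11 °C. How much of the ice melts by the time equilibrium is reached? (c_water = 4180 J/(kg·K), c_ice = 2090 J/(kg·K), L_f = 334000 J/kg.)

m_melted ≈ 0.0612 kg

Water can give up m c ΔT = 0.525·4180·11 = 24140 J before reaching 0 °C.
Warming the ice to 0 °C takes 0.168·2090·10.5 = 3686.8 J, leaving 20453 J for melting.
Fully melting the ice requires m_ice L_f = 0.168·334000 = 56112 J.
20453 J < 56112 J, so only part of the ice melts and the system sits at 0 °C.
m_melted·334000 = 20453  ⇒  m_melted ≈ 0.06124 kg.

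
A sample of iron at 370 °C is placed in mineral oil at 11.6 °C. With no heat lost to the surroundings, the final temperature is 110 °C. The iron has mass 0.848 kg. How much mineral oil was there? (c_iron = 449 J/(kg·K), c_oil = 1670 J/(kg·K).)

m ≈ 0.602 kg

Energy conservation, ΣQ = 0:
0.848×449×(110 − 370) + m×1670×(110 − 11.6) = 0
164328 m = 98996
m = 98996/164328 ≈ 0.6024 kg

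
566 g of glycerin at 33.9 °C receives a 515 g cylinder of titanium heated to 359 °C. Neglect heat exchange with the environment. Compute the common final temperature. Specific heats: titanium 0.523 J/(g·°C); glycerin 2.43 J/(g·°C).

Let T be the final temperature. ΣQ_i = 0:
515×0.523×(T − 359) + 566×2.43×(T − 33.9) = 0
1644.7 T = 143320
T = 143320/1644.7 ≈ 87.14 °C

T_f ≈ 87.1 °C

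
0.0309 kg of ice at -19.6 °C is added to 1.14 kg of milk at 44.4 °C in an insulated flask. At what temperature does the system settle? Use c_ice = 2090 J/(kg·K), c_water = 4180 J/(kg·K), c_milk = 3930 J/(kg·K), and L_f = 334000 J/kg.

Energy conservation, ΣQ = 0:
ice -19.6→0 °C: 0.0309×2090×19.6 = 1265.8
  latent heat to melt: 0.0309×334000 = 10321
  meltwater 0→T: 0.0309×4180×T = 129.16 T
  milk cools: 1.14×3930×(T − 44.4) = 4480.2(T − 44.4)
4609.4 T = 198921 − 11586 = 187334
T ≈ 40.64 °C — above 0 °C, consistent with complete melting.

T_f ≈ 40.6 °C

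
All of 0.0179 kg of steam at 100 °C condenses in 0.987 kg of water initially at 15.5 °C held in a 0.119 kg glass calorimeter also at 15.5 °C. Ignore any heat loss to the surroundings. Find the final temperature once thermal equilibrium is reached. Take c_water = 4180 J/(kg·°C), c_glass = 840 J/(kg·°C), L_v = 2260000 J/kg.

Energy conservation, ΣQ = 0:
steam→water at 100 °C releases m L_v = 0.0179·2260000 = 40454
  condensed water 100 °C→T: 74.82(T − 100)
  original water: 4125.7(T − 15.5)
  glass cup: 0.119·840·(T − 15.5) = 99.96(T − 15.5)
4300.4 T = 40454 + 7482.2 + 65497 = 113433
T ≈ 26.38 °C, under the boiling point, so the assumption holds.

T_f ≈ 26.4 °C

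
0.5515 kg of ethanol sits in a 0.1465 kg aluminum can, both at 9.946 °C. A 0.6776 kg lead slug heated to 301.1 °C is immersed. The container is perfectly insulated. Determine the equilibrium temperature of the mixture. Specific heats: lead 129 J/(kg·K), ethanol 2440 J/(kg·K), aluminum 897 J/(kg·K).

Setting the total heat transfer to zero:
0.6776×129×(T − 301.1) + 0.5515×2440×(T − 9.946) + 0.1465×897×(T − 9.946) = 0
1564.5 T = 41010
T = 41010 / 1564.5 = 26.2 °C

T_f ≈ 26.2 °C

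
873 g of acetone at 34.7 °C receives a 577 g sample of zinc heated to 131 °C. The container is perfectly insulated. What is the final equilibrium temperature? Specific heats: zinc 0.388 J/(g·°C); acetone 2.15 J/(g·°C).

T_f ≈ 45.0 °C

Setting the total heat transfer to zero:
577·0.388·(T − 131) + 873·2.15·(T − 34.7) = 0
223.88(T − 131) + 1876.9(T − 34.7) = 0
2100.8 T = 94458
T = 94458 / 2100.8 = 45 °C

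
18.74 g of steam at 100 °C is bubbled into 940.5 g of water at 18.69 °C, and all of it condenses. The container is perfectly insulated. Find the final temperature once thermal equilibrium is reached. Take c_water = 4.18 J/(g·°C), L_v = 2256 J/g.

Heat gained plus heat lost sum to zero:
latent heat released on condensation: 18.74·2256 = 42277; condensate cools 100→T: 18.74·4.18·(T − 100) = 78.33(T − 100); original water: 3931.3(T − 18.69)
4009.6 T = 42277 + 7833.3 + 73476 = 123587
T ≈ 30.82 °C (< 100 °C, so full condensation is consistent).

T_f ≈ 30.8 °C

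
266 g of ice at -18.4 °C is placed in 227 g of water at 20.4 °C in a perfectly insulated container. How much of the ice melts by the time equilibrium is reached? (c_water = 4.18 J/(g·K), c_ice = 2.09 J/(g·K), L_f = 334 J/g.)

m_melted ≈ 27.3 g

Cooling the water to 0 °C releases 227×4.18×20.4 = 19357 J.
Of that, 266×2.09×18.4 = 10229 J goes to bring the ice to 0 °C, leaving 9127.4 J.
Fully melting the ice requires m_ice L_f = 266×334 = 88844 J.
That's not enough to melt it all — equilibrium is at 0 °C with ice remaining.
m_melted×334 = 9127.4  ⇒  m_melted ≈ 27.33 g.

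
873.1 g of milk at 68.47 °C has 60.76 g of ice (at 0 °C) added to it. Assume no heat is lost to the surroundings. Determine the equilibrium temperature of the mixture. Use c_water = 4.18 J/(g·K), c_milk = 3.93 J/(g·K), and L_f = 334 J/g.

T_f ≈ 58.2 °C

Energy conservation, ΣQ = 0:
latent heat to melt: 60.76·334 = 20294; meltwater 0→T: 60.76·4.18·T = 253.98 T; milk: 3431.3(T − 68.47)
3685.3 T = 234940 − 20294 = 214646
T ≈ 58.24 °C (positive, so assuming full melt was valid).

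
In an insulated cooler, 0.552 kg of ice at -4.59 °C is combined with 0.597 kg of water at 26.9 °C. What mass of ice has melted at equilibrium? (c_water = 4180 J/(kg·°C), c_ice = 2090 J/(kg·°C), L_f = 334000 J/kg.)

m_melted ≈ 0.185 kg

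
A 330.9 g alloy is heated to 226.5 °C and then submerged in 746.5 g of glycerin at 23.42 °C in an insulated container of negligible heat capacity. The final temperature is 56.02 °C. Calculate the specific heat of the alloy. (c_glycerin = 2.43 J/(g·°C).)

Taking heat into each body as positive, Σ m c ΔT = 0:
330.9×c×(56.02 − 226.5) + 746.5×2.43×(56.02 − 23.42) = 0
-56412 c = -59136
c = -59136/-56412 ≈ 1.048 J/(g·°C)

c ≈ 1.05 J/(g·°C)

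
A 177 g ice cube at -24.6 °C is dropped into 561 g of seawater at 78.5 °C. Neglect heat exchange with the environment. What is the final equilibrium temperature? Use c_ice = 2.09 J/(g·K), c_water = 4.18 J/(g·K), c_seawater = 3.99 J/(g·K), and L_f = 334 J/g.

T_f ≈ 36.1 °C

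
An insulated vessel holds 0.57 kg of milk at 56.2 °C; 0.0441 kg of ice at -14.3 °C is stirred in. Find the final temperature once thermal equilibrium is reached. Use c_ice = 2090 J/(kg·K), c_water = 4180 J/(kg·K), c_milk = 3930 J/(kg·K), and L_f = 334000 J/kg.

T_f ≈ 45.3 °C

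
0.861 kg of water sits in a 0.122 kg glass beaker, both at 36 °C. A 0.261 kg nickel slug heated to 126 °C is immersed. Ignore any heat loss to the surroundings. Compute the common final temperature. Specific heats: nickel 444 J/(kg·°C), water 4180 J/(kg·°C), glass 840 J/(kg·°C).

T_f ≈ 38.7 °C

Conservation of energy gives ΣQ = 0:
0.261·444·(T − 126) + 0.861·4180·(T − 36) + 0.122·840·(T − 36) = 0
115.88(T − 126) + 3599(T − 36) + 102.48(T − 36) = 0
(115.88 + 3599 + 102.48) T = 115.88·126 + 3599·36 + 102.48·36
T = 147854 / 3817.3 = 38.7 °C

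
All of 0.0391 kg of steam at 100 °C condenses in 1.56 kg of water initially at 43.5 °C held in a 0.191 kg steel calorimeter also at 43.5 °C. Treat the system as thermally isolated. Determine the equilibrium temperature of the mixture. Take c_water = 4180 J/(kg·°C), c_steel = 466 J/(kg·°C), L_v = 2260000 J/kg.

Energy conservation, ΣQ = 0:
latent heat released on condensation: 0.0391·2260000 = 88366
  condensate cools 100→T: 0.0391·4180·(T − 100) = 163.44(T − 100)
  water warms: 1.56·4180·(T − 43.5) = 6520.8(T − 43.5)
  steel cup: 0.191·466·(T − 43.5) = 89.01(T − 43.5)
6773.2 T = 88366 + 16344 + 287527 = 392236
T ≈ 57.91 °C, under the boiling point, so the assumption holds.

T_f ≈ 57.9 °C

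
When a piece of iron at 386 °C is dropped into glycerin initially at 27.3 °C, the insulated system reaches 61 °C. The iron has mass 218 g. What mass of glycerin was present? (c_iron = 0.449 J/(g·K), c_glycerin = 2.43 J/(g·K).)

m ≈ 388 g

Heat lost by the iron = heat gained by the glycerin:
218·0.449·(386 − 61) = m·2.43·(61 − 27.3)
81.89 m = 31812  ⇒  m ≈ 388.5 g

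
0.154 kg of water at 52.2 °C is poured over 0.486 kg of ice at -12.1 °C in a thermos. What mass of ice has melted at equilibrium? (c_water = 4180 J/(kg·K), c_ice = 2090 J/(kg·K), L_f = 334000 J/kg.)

Heat available from the water dropping to 0 °C: 0.154·4180·52.2 = 33602 J.
Of that, 0.486·2090·12.1 = 12290 J goes to bring the ice to 0 °C, leaving 21312 J.
Melting all 0.486 kg of ice would need 0.486·334000 = 162324 J.
21312 J < 162324 J, so only part of the ice melts and the system sits at 0 °C.
Mass melted = 21312/334000 ≈ 0.06381 kg.

m_melted ≈ 0.0638 kg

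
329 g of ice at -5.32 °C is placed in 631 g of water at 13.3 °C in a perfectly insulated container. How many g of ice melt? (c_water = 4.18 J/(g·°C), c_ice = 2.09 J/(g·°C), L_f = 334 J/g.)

Heat available from the water dropping to 0 °C: 631·4.18·13.3 = 35080 J.
Warming the ice to 0 °C takes 329·2.09·5.32 = 3658.1 J, leaving 31422 J for melting.
Fully melting the ice requires m_ice L_f = 329·334 = 109886 J.
Since 31422 < 109886 J, not all the ice melts; equilibrium is at 0 °C.
m_melted·334 = 31422  ⇒  m_melted ≈ 94.08 g.

m_melted ≈ 94.1 g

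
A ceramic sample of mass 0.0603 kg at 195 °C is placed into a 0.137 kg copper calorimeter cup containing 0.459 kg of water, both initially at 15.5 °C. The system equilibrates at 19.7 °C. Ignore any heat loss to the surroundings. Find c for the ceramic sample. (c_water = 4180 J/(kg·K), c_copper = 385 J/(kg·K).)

c ≈ 783 J/(kg·K)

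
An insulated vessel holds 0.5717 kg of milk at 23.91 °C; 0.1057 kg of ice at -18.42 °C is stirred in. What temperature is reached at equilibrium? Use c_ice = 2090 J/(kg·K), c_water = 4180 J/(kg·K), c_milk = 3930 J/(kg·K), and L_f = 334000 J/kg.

T_f ≈ 5.3 °C

Setting the total heat transfer to zero:
warm ice to 0 °C: 0.1057×2090×(0 − (-18.42)) = 4069.2; fusion: m_ice L_f = 0.1057×334000 = 35304; warm the meltwater: 441.83 T; milk: 2246.8(T − 23.91)
2688.6 T = 53721 − 39373 = 14348
T ≈ 5.34 °C. Since T > 0 °C, the all-ice-melts assumption holds.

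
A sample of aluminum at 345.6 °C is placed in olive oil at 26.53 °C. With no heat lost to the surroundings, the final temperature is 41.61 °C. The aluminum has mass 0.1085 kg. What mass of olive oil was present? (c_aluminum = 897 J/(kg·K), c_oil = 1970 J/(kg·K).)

Heat gained plus heat lost sum to zero:
0.1085·897·(41.61 − 345.6) + m·1970·(41.61 − 26.53) = 0
29708 m = 29586
m = 29586/29708 ≈ 0.9959 kg

m ≈ 0.996 kg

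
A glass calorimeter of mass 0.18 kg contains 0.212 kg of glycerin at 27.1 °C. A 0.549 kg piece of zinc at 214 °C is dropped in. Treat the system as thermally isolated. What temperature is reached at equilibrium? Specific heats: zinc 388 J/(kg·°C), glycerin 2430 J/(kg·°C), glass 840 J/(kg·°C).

T_f ≈ 72.4 °C

Taking heat into each body as positive, Σ m c ΔT = 0:
0.549×388×(T − 214) + 0.212×2430×(T − 27.1) + 0.18×840×(T − 27.1) = 0
213.01(T − 214) + 515.16(T − 27.1) + 151.2(T − 27.1) = 0
(213.01 + 515.16 + 151.2) T = 213.01×214 + 515.16×27.1 + 151.2×27.1
T = 63643/879.37 ≈ 72.37 °C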